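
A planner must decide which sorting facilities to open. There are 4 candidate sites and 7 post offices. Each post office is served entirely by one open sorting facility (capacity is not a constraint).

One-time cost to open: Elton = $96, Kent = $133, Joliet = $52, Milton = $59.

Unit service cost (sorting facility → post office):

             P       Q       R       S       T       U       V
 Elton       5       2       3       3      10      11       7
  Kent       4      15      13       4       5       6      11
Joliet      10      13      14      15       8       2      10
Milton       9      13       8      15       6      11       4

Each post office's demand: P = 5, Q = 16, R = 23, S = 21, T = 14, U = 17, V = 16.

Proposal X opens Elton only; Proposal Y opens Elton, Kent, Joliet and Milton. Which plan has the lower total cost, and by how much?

Proposal X: {Elton}: P→Elton 5·5=25, Q→Elton 2·16=32, R→Elton 3·23=69, S→Elton 3·21=63, T→Elton 10·14=140, U→Elton 11·17=187, V→Elton 7·16=112. Service 628; fixed 96; total 724.
Proposal Y: {Elton, Kent, Joliet, Milton}: P→Kent 4·5=20, Q→Elton 2·16=32, R→Elton 3·23=69, S→Elton 3·21=63, T→Kent 5·14=70, U→Joliet 2·17=34, V→Milton 4·16=64. Service 352; fixed 340; total 692.
Difference: |724 − 692| = 32.

Proposal Y is cheaper by 32.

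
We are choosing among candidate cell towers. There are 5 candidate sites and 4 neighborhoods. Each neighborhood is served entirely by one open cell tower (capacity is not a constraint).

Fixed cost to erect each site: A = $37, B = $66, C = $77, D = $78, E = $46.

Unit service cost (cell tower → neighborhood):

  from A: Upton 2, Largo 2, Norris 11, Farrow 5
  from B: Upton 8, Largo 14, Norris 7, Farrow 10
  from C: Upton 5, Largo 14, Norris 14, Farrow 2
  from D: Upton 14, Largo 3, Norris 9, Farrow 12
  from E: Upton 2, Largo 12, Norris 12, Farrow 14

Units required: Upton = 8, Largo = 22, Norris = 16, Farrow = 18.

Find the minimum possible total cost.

Minimum total cost: 363

For any fixed open set, each neighborhood goes to its cheapest open site; total = fixed + service.
{A}: Upton→A 2·8=16, Largo→A 2·22=44, Norris→A 11·16=176, Farrow→A 5·18=90. Service 326; fixed 37; total 363.
{A, B}: Upton→A 2·8=16, Largo→A 2·22=44, Norris→B 7·16=112, Farrow→A 5·18=90. Service 262; fixed 103; total 365.
{A, C}: service 272 + fixed 114 = 386
{A, B, C, D, E}: service 208 + fixed 304 = 512
No other subset beats 363.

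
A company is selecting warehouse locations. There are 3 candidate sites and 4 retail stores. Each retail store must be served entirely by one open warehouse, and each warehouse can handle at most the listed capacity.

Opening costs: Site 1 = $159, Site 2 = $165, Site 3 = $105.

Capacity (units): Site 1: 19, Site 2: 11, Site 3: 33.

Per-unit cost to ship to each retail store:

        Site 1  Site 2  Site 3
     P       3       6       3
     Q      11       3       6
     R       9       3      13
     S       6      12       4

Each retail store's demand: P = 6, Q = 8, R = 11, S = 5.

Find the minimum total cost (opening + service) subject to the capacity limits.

Minimum total cost: 334

Open {Site 3}: P→Site 3 3·6=18, Q→Site 3 6·8=48, R→Site 3 13·11=143, S→Site 3 4·5=20.
Loads: Site 3 carries 30/33. Service 229; fixed 105; total 334.
Next best feasible plan costs 389.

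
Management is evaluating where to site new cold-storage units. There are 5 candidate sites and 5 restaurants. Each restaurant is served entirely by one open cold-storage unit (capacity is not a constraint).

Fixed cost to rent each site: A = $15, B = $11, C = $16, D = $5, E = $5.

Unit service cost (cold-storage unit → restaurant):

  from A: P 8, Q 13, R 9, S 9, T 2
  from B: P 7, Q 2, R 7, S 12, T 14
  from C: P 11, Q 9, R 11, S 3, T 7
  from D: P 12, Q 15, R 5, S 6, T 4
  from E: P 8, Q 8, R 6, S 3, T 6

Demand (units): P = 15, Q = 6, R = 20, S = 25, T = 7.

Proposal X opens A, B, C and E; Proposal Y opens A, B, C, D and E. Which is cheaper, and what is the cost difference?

Proposal Y is cheaper by 15.

Proposal X: {A, B, C, E}: P→B 7·15=105, Q→B 2·6=12, R→E 6·20=120, S→C 3·25=75, T→A 2·7=14. Service 326; fixed 47; total 373.
Proposal Y: {A, B, C, D, E}: P→B 7·15=105, Q→B 2·6=12, R→D 5·20=100, S→C 3·25=75, T→A 2·7=14. Service 306; fixed 52; total 358.
Difference: |373 − 358| = 15.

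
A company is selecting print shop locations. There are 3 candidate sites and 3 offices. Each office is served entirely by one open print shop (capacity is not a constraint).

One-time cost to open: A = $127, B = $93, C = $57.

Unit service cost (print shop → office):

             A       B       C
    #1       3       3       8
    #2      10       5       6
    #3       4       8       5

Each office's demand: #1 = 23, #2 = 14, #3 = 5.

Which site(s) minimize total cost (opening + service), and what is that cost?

Open B only; minimum total cost 272.

For any fixed open set, each office goes to its cheapest open site; total = fixed + service.
{B}: #1→B 3·23=69, #2→B 5·14=70, #3→B 8·5=40. Service 179; fixed 93; total 272.
{B, C}: service 164 + fixed 150 = 314
{C}: #1→C 8·23=184, #2→C 6·14=84, #3→C 5·5=25. Service 293; fixed 57; total 350.
{A, B, C}: service 159 + fixed 277 = 436
(All 7 nonempty subsets were checked; B only is lowest.)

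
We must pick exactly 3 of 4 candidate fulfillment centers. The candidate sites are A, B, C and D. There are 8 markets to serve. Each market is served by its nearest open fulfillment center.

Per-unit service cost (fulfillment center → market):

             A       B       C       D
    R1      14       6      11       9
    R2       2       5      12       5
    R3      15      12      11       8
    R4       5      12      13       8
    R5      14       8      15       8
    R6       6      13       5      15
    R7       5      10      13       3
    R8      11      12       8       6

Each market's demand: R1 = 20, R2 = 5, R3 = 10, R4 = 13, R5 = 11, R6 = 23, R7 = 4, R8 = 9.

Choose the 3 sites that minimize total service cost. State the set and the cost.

Choose A, B and D; total service cost 567.

With exactly 3 open, each market uses its cheapest among the chosen.
{A, B, D}: R1→B 6·20=120, R2→A 2·5=10, R3→D 8·10=80, R4→A 5·13=65, R5→B 8·11=88, R6→A 6·23=138, R7→D 3·4=12, R8→D 6·9=54. Service cost 567.
{B, C, D}: service cost 598
{A, B, C}: service cost 600
Among all 4 size-3 choices, {A, B, D} is lowest.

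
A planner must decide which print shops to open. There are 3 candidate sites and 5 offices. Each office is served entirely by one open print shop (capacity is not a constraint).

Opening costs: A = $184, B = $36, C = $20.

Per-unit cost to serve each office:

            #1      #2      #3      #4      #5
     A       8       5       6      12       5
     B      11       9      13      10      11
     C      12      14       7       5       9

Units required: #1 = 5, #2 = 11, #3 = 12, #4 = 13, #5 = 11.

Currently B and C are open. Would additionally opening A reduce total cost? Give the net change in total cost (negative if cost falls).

No — net change +69 (cost rises by 69).

Current service cost with {B, C}: 402.
Adding A: each office re-picks its cheapest; new service cost 287, saving 115.
Extra fixed cost: 184. Net change = 184 − 115 = 69.
(Totals: 458 → 527.)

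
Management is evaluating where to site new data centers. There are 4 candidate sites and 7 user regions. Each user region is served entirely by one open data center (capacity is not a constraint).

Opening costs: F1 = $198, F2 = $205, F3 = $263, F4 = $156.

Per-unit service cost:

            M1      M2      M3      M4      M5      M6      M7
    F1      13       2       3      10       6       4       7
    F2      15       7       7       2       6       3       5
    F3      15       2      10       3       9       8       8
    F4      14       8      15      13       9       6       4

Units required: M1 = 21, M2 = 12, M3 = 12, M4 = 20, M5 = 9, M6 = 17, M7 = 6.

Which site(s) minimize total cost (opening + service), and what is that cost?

Open F2 only; minimum total cost 863.

For any fixed open set, each user region goes to its cheapest open site; total = fixed + service.
{F2}: M1→F2 15·21=315, M2→F2 7·12=84, M3→F2 7·12=84, M4→F2 2·20=40, M5→F2 6·9=54, M6→F2 3·17=51, M7→F2 5·6=30. Service 658; fixed 205; total 863.
{F1}: M1→F1 13·21=273, M2→F1 2·12=24, M3→F1 3·12=36, M4→F1 10·20=200, M5→F1 6·9=54, M6→F1 4·17=68, M7→F1 7·6=42. Service 697; fixed 198; total 895.
{F1, F2}: M1→F1 13·21=273, M2→F1 2·12=24, M3→F1 3·12=36, M4→F2 2·20=40, M5→F1 6·9=54, M6→F2 3·17=51, M7→F2 5·6=30. Service 508; fixed 403; total 911.
{F1, F2, F3, F4}: M1→F1 13·21=273, M2→F1 2·12=24, M3→F1 3·12=36, M4→F2 2·20=40, M5→F1 6·9=54, M6→F2 3·17=51, M7→F4 4·6=24. Service 502; fixed 822; total 1324.
No other subset beats 863.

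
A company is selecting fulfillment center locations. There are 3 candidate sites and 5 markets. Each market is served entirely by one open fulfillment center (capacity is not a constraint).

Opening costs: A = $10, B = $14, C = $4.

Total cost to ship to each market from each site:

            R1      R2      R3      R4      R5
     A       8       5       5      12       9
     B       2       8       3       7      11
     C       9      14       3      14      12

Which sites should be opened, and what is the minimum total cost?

For any fixed open set, each market goes to its cheapest open site; total = fixed + service.
{B}: R1→B 2, R2→B 8, R3→B 3, R4→B 7, R5→B 11. Service 31; fixed 14; total 45.
{A}: R1→A 8, R2→A 5, R3→A 5, R4→A 12, R5→A 9. Service 39; fixed 10; total 49.
{B, C}: service 31 + fixed 18 = 49
{A, B, C}: service 26 + fixed 28 = 54
No other subset beats 45.

Open B only; minimum total cost 45.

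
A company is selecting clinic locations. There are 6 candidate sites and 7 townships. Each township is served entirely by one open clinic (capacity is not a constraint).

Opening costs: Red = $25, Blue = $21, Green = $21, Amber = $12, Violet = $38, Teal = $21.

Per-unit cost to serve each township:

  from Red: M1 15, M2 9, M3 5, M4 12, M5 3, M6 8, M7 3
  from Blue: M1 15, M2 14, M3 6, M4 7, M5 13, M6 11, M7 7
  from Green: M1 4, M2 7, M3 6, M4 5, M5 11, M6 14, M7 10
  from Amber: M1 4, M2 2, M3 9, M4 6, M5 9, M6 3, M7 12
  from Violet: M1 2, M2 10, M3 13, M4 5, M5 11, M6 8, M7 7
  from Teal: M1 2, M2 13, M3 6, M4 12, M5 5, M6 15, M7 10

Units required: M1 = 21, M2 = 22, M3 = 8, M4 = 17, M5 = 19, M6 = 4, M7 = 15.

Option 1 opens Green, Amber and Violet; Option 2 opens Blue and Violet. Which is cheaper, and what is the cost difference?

Option 1 is cheaper by 222.

Option 1: {Green, Amber, Violet}: M1→Violet 2·21=42, M2→Amber 2·22=44, M3→Green 6·8=48, M4→Green 5·17=85, M5→Amber 9·19=171, M6→Amber 3·4=12, M7→Violet 7·15=105. Service 507; fixed 71; total 578.
Option 2: {Blue, Violet}: M1→Violet 2·21=42, M2→Violet 10·22=220, M3→Blue 6·8=48, M4→Violet 5·17=85, M5→Violet 11·19=209, M6→Violet 8·4=32, M7→Blue 7·15=105. Service 741; fixed 59; total 800.
Difference: |578 − 800| = 222.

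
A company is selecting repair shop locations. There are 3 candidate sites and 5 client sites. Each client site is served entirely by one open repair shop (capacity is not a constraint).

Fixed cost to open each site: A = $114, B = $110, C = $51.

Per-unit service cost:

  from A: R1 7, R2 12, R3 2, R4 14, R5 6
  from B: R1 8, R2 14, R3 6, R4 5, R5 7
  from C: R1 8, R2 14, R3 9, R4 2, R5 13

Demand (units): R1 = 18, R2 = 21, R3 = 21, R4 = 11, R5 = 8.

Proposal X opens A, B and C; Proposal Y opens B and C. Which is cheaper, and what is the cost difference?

Proposal X: {A, B, C}: R1→A 7·18=126, R2→A 12·21=252, R3→A 2·21=42, R4→C 2·11=22, R5→A 6·8=48. Service 490; fixed 275; total 765.
Proposal Y: {B, C}: R1→B 8·18=144, R2→B 14·21=294, R3→B 6·21=126, R4→C 2·11=22, R5→B 7·8=56. Service 642; fixed 161; total 803.
Difference: |765 − 803| = 38.

Proposal X is cheaper by 38.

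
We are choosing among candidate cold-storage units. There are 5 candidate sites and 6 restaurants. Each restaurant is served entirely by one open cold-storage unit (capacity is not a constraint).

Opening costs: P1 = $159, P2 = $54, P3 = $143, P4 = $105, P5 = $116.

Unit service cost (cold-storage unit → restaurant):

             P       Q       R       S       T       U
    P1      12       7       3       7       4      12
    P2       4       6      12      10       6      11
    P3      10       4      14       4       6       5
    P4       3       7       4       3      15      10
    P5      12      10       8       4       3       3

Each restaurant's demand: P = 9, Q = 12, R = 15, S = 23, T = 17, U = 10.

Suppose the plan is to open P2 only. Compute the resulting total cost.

Total cost: 784

Each restaurant is assigned to its cheapest site among the open ones.
{P2}: P→P2 4·9=36, Q→P2 6·12=72, R→P2 12·15=180, S→P2 10·23=230, T→P2 6·17=102, U→P2 11·10=110. Service 730; fixed 54; total 784.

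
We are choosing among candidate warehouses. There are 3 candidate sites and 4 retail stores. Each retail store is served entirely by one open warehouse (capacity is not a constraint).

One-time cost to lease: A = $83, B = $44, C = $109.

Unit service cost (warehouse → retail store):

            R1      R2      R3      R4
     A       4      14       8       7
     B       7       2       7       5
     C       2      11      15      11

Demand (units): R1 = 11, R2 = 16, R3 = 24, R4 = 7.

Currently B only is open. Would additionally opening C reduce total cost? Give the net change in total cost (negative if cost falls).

No — net change +54 (cost rises by 54).

Current service cost with {B}: 312.
Adding C: each retail store re-picks its cheapest; new service cost 257, saving 55.
Extra fixed cost: 109. Net change = 109 − 55 = 54.
(Totals: 356 → 410.)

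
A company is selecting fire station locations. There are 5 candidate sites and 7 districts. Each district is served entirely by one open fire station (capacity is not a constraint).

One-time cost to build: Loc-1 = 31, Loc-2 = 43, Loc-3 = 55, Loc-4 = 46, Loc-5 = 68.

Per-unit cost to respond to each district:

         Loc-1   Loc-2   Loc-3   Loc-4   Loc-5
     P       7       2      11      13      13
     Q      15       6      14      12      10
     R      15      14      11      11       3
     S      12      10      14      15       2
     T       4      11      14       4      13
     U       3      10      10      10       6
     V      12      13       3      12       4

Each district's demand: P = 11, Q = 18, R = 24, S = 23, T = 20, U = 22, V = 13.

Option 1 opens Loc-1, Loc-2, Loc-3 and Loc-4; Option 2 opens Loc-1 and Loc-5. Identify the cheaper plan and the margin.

Option 2 is cheaper by 312.

Option 1: {Loc-1, Loc-2, Loc-3, Loc-4}: P→Loc-2 2·11=22, Q→Loc-2 6·18=108, R→Loc-3 11·24=264, S→Loc-2 10·23=230, T→Loc-1 4·20=80, U→Loc-1 3·22=66, V→Loc-3 3·13=39. Service 809; fixed 175; total 984.
Option 2: {Loc-1, Loc-5}: P→Loc-1 7·11=77, Q→Loc-5 10·18=180, R→Loc-5 3·24=72, S→Loc-5 2·23=46, T→Loc-1 4·20=80, U→Loc-1 3·22=66, V→Loc-5 4·13=52. Service 573; fixed 99; total 672.
Difference: |984 − 672| = 312.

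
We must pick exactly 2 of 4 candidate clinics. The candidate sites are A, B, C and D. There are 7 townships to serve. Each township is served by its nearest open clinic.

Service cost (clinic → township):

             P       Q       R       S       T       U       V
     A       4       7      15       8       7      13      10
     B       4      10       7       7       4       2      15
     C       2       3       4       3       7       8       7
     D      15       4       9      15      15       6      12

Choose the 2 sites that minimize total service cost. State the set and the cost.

With exactly 2 open, each township uses its cheapest among the chosen.
{B, C}: P→C 2, Q→C 3, R→C 4, S→C 3, T→B 4, U→B 2, V→C 7. Service cost 25.
{C, D}: service cost 32
{A, C}: service cost 34
Among all 6 size-2 choices, {B, C} is lowest.

Choose B and C; total service cost 25.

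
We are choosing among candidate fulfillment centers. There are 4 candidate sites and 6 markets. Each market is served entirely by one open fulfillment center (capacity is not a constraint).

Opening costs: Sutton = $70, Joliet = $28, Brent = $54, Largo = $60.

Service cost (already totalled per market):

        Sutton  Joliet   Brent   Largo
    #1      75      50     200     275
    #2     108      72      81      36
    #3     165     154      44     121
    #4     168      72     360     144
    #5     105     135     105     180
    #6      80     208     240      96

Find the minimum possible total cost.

Minimum total cost: 545

For any fixed open set, each market goes to its cheapest open site; total = fixed + service.
{Joliet, Brent, Largo}: #1→Joliet 50, #2→Largo 36, #3→Brent 44, #4→Joliet 72, #5→Brent 105, #6→Largo 96. Service 403; fixed 142; total 545.
{Sutton, Joliet, Brent}: #1→Joliet 50, #2→Joliet 72, #3→Brent 44, #4→Joliet 72, #5→Sutton 105, #6→Sutton 80. Service 423; fixed 152; total 575.
{Joliet, Largo}: #1→Joliet 50, #2→Largo 36, #3→Largo 121, #4→Joliet 72, #5→Joliet 135, #6→Largo 96. Service 510; fixed 88; total 598.
{Sutton, Joliet, Brent, Largo}: service 387 + fixed 212 = 599
No other subset beats 545.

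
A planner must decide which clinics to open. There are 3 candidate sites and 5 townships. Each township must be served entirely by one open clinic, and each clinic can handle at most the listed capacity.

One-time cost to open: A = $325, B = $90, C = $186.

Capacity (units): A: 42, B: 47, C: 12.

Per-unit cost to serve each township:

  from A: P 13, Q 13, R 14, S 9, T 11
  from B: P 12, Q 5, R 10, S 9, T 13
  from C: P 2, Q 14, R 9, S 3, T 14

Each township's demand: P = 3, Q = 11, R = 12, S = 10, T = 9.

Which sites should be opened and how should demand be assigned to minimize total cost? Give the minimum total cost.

Minimum total cost: 508

Open {B}: P→B 12·3=36, Q→B 5·11=55, R→B 10·12=120, S→B 9·10=90, T→B 13·9=117.
Loads: B carries 45/47. Service 418; fixed 90; total 508.
Next best feasible plan costs 634.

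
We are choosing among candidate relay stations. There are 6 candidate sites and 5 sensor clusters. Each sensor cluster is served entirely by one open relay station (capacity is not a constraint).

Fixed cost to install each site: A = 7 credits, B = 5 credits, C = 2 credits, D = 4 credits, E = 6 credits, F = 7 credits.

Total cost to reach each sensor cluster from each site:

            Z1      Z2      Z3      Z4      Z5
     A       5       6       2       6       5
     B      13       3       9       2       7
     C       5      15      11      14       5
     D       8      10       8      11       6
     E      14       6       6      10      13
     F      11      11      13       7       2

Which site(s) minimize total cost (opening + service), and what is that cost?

For any fixed open set, each sensor cluster goes to its cheapest open site; total = fixed + service.
{A, B}: Z1→A 5, Z2→B 3, Z3→A 2, Z4→B 2, Z5→A 5. Service 17; fixed 12; total 29.
{A}: Z1→A 5, Z2→A 6, Z3→A 2, Z4→A 6, Z5→A 5. Service 24; fixed 7; total 31.
{A, B, C}: service 17 + fixed 14 = 31
{A, B, C, D, E, F}: service 14 + fixed 31 = 45
No other subset beats 29.

Open A and B; minimum total cost 29.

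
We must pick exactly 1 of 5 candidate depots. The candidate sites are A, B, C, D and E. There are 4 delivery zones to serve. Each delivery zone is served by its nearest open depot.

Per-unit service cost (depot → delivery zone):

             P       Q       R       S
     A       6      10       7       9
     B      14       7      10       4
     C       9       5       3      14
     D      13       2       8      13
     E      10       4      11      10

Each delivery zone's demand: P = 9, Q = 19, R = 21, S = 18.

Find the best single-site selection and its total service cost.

With exactly 1 open, each delivery zone uses its cheapest among the chosen.
{C}: P→C 9·9=81, Q→C 5·19=95, R→C 3·21=63, S→C 14·18=252. Service cost 491.
{B}: service cost 541
{A}: service cost 553
Among all 5 size-1 choices, {C} is lowest.

Choose C only; total service cost 491.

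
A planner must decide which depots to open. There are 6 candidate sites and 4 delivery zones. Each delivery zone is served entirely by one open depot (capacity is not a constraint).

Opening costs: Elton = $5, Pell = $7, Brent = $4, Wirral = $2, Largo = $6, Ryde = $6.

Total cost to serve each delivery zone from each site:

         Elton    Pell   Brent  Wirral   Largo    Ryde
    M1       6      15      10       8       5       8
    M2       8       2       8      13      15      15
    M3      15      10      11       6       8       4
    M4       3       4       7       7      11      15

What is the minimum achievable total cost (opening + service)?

Minimum total cost: 29

For any fixed open set, each delivery zone goes to its cheapest open site; total = fixed + service.
{Pell, Wirral}: M1→Wirral 8, M2→Pell 2, M3→Wirral 6, M4→Pell 4. Service 20; fixed 9; total 29.
{Elton, Wirral}: service 23 + fixed 7 = 30
{Elton, Pell, Wirral}: service 17 + fixed 14 = 31
{Elton, Pell, Brent, Wirral, Largo, Ryde}: M1→Largo 5, M2→Pell 2, M3→Ryde 4, M4→Elton 3. Service 14; fixed 30; total 44.
No other subset beats 29.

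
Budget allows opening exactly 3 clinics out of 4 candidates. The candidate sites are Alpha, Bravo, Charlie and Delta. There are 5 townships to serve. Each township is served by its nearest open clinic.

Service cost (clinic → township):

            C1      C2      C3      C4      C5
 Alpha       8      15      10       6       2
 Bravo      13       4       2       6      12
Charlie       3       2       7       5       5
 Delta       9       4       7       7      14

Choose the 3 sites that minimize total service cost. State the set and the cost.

Choose Alpha, Bravo and Charlie; total service cost 14.

With exactly 3 open, each township uses its cheapest among the chosen.
{Alpha, Bravo, Charlie}: C1→Charlie 3, C2→Charlie 2, C3→Bravo 2, C4→Charlie 5, C5→Alpha 2. Service cost 14.
{Bravo, Charlie, Delta}: service cost 17
{Alpha, Charlie, Delta}: service cost 19
Among all 4 size-3 choices, {Alpha, Bravo, Charlie} is lowest.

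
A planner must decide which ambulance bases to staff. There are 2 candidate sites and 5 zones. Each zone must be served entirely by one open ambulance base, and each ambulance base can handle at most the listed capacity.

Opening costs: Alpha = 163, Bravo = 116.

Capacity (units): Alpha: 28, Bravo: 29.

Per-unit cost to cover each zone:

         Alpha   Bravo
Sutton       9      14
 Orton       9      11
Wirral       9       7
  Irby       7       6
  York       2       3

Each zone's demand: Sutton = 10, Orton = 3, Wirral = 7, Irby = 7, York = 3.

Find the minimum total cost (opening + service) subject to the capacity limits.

Minimum total cost: 493

Open {Alpha, Bravo}: Sutton→Alpha 9·10=90, Orton→Alpha 9·3=27, Wirral→Bravo 7·7=49, Irby→Bravo 6·7=42, York→Alpha 2·3=6.
Loads: Alpha carries 16/28, Bravo carries 14/29. Service 214; fixed 279; total 493.
Next best feasible plan costs 496.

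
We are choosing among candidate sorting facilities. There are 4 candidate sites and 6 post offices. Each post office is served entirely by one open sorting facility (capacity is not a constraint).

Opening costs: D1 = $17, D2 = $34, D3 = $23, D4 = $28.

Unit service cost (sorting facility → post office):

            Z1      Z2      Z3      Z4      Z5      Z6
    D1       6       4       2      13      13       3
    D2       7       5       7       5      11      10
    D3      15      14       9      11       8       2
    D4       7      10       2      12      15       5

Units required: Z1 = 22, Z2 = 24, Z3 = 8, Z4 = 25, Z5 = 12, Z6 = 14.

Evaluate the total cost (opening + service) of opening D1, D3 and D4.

Total cost: 711

Each post office is assigned to its cheapest site among the open ones.
{D1, D3, D4}: Z1→D1 6·22=132, Z2→D1 4·24=96, Z3→D1 2·8=16, Z4→D3 11·25=275, Z5→D3 8·12=96, Z6→D3 2·14=28. Service 643; fixed 68; total 711.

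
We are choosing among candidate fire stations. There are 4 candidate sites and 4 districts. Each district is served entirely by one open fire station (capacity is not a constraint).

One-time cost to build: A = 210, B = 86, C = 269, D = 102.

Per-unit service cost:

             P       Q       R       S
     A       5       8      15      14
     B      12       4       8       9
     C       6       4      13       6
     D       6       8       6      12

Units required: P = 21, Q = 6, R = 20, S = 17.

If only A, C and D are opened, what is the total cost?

Total cost: 932

Each district is assigned to its cheapest site among the open ones.
{A, C, D}: P→A 5·21=105, Q→C 4·6=24, R→D 6·20=120, S→C 6·17=102. Service 351; fixed 581; total 932.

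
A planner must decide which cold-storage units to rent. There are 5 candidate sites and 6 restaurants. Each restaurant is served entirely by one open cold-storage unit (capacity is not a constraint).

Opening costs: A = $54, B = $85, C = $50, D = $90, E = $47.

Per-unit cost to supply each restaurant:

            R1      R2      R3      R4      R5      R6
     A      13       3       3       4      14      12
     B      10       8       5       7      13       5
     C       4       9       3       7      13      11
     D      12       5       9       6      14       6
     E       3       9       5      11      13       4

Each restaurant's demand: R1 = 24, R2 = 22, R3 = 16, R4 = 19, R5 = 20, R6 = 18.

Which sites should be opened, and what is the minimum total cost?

For any fixed open set, each restaurant goes to its cheapest open site; total = fixed + service.
{A, E}: R1→E 3·24=72, R2→A 3·22=66, R3→A 3·16=48, R4→A 4·19=76, R5→E 13·20=260, R6→E 4·18=72. Service 594; fixed 101; total 695.
{A, C, E}: R1→E 3·24=72, R2→A 3·22=66, R3→A 3·16=48, R4→A 4·19=76, R5→C 13·20=260, R6→E 4·18=72. Service 594; fixed 151; total 745.
{A, B, E}: service 594 + fixed 186 = 780
{A, B, C, D, E}: service 594 + fixed 326 = 920
No other subset beats 695.

Open A and E; minimum total cost 695.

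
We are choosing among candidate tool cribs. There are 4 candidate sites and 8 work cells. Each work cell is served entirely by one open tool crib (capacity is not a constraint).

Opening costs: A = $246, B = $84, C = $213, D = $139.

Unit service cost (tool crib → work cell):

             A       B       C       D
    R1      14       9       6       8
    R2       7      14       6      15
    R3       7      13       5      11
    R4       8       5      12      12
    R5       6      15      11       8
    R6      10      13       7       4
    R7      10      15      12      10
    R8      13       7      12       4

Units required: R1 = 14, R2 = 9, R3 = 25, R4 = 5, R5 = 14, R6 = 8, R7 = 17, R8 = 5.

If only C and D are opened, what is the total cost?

Each work cell is assigned to its cheapest site among the open ones.
{C, D}: R1→C 6·14=84, R2→C 6·9=54, R3→C 5·25=125, R4→C 12·5=60, R5→D 8·14=112, R6→D 4·8=32, R7→D 10·17=170, R8→D 4·5=20. Service 657; fixed 352; total 1009.

Total cost: 1009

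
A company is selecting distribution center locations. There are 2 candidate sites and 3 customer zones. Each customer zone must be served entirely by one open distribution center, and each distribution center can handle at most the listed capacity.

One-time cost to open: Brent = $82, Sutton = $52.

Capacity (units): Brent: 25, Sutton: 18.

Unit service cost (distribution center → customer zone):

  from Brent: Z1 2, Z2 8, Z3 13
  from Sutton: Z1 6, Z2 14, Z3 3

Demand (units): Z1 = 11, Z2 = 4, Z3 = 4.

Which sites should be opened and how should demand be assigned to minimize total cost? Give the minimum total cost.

Minimum total cost: 188

Open {Brent}: Z1→Brent 2·11=22, Z2→Brent 8·4=32, Z3→Brent 13·4=52.
Loads: Brent carries 19/25. Service 106; fixed 82; total 188.
Next best feasible plan costs 200.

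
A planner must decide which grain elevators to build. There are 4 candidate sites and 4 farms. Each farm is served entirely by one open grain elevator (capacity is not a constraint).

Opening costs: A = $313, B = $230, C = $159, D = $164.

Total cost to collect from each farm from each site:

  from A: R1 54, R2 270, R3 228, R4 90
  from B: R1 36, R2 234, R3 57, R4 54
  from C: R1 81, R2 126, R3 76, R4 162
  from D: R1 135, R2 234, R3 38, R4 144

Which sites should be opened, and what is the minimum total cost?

Open C only; minimum total cost 604.

For any fixed open set, each farm goes to its cheapest open site; total = fixed + service.
{C}: R1→C 81, R2→C 126, R3→C 76, R4→C 162. Service 445; fixed 159; total 604.
{B}: service 381 + fixed 230 = 611
{B, C}: R1→B 36, R2→C 126, R3→B 57, R4→B 54. Service 273; fixed 389; total 662.
{A, B, C, D}: service 254 + fixed 866 = 1120
No other subset beats 604.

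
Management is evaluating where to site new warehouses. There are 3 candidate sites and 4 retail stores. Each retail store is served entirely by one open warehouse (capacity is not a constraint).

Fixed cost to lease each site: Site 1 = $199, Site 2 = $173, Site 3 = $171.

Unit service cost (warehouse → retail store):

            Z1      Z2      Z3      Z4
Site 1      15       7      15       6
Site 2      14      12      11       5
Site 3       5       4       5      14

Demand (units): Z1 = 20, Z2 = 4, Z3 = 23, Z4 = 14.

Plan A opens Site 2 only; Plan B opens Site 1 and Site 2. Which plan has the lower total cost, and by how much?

Plan A is cheaper by 179.

Plan A: {Site 2}: Z1→Site 2 14·20=280, Z2→Site 2 12·4=48, Z3→Site 2 11·23=253, Z4→Site 2 5·14=70. Service 651; fixed 173; total 824.
Plan B: {Site 1, Site 2}: Z1→Site 2 14·20=280, Z2→Site 1 7·4=28, Z3→Site 2 11·23=253, Z4→Site 2 5·14=70. Service 631; fixed 372; total 1003.
Difference: |824 − 1003| = 179.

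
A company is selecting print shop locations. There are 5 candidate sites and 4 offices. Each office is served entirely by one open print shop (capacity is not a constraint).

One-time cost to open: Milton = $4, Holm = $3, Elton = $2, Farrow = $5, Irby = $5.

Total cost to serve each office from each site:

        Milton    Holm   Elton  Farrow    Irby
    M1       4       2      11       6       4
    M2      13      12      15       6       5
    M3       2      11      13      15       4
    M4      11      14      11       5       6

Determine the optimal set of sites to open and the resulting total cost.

For any fixed open set, each office goes to its cheapest open site; total = fixed + service.
{Irby}: M1→Irby 4, M2→Irby 5, M3→Irby 4, M4→Irby 6. Service 19; fixed 5; total 24.
{Holm, Irby}: service 17 + fixed 8 = 25
{Milton, Farrow}: service 17 + fixed 9 = 26
{Milton, Holm, Elton, Farrow, Irby}: service 14 + fixed 19 = 33
No other subset beats 24.

Open Irby only; minimum total cost 24.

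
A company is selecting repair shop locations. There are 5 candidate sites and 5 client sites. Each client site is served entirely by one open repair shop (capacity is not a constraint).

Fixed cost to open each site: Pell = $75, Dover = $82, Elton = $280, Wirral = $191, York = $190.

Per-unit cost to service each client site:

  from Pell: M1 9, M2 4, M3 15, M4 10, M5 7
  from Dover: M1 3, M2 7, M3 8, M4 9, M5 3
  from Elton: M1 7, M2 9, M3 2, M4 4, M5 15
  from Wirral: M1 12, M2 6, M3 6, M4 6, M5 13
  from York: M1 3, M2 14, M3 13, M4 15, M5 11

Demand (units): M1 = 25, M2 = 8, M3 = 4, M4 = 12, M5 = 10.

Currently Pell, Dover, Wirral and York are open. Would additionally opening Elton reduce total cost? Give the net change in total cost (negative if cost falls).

Current service cost with {Pell, Dover, Wirral, York}: 233.
Adding Elton: each client site re-picks its cheapest; new service cost 193, saving 40.
Extra fixed cost: 280. Net change = 280 − 40 = 240.
(Totals: 771 → 1011.)

No — net change +240 (cost rises by 240).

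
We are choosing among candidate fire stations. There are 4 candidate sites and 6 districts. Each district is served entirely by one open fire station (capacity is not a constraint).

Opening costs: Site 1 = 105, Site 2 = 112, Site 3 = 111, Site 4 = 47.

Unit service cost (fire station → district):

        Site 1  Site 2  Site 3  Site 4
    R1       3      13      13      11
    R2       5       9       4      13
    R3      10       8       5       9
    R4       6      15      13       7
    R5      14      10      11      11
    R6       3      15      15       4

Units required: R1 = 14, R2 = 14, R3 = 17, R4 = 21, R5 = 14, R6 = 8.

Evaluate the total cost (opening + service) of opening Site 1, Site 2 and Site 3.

Total cost: 801

Each district is assigned to its cheapest site among the open ones.
{Site 1, Site 2, Site 3}: R1→Site 1 3·14=42, R2→Site 3 4·14=56, R3→Site 3 5·17=85, R4→Site 1 6·21=126, R5→Site 2 10·14=140, R6→Site 1 3·8=24. Service 473; fixed 328; total 801.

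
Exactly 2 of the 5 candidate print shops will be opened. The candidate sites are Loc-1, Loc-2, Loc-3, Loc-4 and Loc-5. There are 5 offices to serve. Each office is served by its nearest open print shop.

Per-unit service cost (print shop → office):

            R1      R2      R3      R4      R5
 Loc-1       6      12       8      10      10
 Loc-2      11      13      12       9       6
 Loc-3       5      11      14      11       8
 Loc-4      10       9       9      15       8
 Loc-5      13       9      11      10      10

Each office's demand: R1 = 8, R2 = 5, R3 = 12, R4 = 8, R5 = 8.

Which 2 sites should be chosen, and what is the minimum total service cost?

With exactly 2 open, each office uses its cheapest among the chosen.
{Loc-1, Loc-2}: R1→Loc-1 6·8=48, R2→Loc-1 12·5=60, R3→Loc-1 8·12=96, R4→Loc-2 9·8=72, R5→Loc-2 6·8=48. Service cost 324.
{Loc-1, Loc-4}: service cost 333
{Loc-1, Loc-3}: service cost 335
Among all 10 size-2 choices, {Loc-1, Loc-2} is lowest.

Choose Loc-1 and Loc-2; total service cost 324.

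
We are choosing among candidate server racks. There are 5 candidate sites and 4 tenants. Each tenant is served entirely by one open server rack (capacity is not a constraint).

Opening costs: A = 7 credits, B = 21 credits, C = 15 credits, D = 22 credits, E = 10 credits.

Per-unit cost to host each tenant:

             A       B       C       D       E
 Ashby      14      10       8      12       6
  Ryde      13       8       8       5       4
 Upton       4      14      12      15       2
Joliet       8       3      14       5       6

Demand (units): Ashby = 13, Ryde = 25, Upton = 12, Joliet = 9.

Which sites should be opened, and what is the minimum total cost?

Open B and E; minimum total cost 260.

For any fixed open set, each tenant goes to its cheapest open site; total = fixed + service.
{B, E}: Ashby→E 6·13=78, Ryde→E 4·25=100, Upton→E 2·12=24, Joliet→B 3·9=27. Service 229; fixed 31; total 260.
{E}: Ashby→E 6·13=78, Ryde→E 4·25=100, Upton→E 2·12=24, Joliet→E 6·9=54. Service 256; fixed 10; total 266.
{A, B, E}: Ashby→E 6·13=78, Ryde→E 4·25=100, Upton→E 2·12=24, Joliet→B 3·9=27. Service 229; fixed 38; total 267.
{A, B, C, D, E}: Ashby→E 6·13=78, Ryde→E 4·25=100, Upton→E 2·12=24, Joliet→B 3·9=27. Service 229; fixed 75; total 304.
No other subset beats 260.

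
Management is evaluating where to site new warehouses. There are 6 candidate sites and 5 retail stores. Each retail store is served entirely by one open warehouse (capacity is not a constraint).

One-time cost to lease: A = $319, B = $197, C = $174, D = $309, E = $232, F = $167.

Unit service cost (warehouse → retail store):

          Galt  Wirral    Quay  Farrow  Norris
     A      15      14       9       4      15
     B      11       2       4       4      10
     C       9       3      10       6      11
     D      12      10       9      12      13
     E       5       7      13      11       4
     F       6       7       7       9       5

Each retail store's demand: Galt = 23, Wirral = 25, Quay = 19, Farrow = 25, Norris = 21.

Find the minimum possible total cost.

For any fixed open set, each retail store goes to its cheapest open site; total = fixed + service.
{B, F}: Galt→F 6·23=138, Wirral→B 2·25=50, Quay→B 4·19=76, Farrow→B 4·25=100, Norris→F 5·21=105. Service 469; fixed 364; total 833.
{B, E}: service 425 + fixed 429 = 854
{B}: Galt→B 11·23=253, Wirral→B 2·25=50, Quay→B 4·19=76, Farrow→B 4·25=100, Norris→B 10·21=210. Service 689; fixed 197; total 886.
{A, B, C, D, E, F}: service 425 + fixed 1398 = 1823
No other subset beats 833.

Minimum total cost: 833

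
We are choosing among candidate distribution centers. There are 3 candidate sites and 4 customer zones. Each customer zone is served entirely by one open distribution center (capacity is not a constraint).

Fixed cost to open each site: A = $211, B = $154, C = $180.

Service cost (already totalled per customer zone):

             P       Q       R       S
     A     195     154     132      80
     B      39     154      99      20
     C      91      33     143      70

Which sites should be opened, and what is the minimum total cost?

Open B only; minimum total cost 466.

For any fixed open set, each customer zone goes to its cheapest open site; total = fixed + service.
{B}: P→B 39, Q→B 154, R→B 99, S→B 20. Service 312; fixed 154; total 466.
{C}: service 337 + fixed 180 = 517
{B, C}: P→B 39, Q→C 33, R→B 99, S→B 20. Service 191; fixed 334; total 525.
{A, B, C}: service 191 + fixed 545 = 736
(All 7 nonempty subsets were checked; B only is lowest.)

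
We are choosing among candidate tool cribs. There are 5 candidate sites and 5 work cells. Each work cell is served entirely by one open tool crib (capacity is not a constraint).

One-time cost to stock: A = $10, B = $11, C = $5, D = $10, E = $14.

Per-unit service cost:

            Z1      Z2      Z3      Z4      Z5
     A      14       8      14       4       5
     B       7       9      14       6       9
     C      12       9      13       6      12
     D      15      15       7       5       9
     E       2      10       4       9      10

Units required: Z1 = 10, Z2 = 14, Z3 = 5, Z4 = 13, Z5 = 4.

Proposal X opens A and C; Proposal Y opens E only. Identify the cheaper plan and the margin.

Proposal Y is cheaper by 33.

Proposal X: {A, C}: Z1→C 12·10=120, Z2→A 8·14=112, Z3→C 13·5=65, Z4→A 4·13=52, Z5→A 5·4=20. Service 369; fixed 15; total 384.
Proposal Y: {E}: Z1→E 2·10=20, Z2→E 10·14=140, Z3→E 4·5=20, Z4→E 9·13=117, Z5→E 10·4=40. Service 337; fixed 14; total 351.
Difference: |384 − 351| = 33.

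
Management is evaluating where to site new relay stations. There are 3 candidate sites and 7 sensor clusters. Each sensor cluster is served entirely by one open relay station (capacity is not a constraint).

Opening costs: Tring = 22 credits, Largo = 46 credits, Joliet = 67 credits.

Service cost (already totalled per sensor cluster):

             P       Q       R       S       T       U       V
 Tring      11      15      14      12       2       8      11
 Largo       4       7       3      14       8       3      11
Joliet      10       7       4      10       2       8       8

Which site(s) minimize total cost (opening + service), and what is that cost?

For any fixed open set, each sensor cluster goes to its cheapest open site; total = fixed + service.
{Tring}: P→Tring 11, Q→Tring 15, R→Tring 14, S→Tring 12, T→Tring 2, U→Tring 8, V→Tring 11. Service 73; fixed 22; total 95.
{Largo}: P→Largo 4, Q→Largo 7, R→Largo 3, S→Largo 14, T→Largo 8, U→Largo 3, V→Largo 11. Service 50; fixed 46; total 96.
{Tring, Largo}: service 42 + fixed 68 = 110
{Tring, Largo, Joliet}: service 37 + fixed 135 = 172
No other subset beats 95.

Open Tring only; minimum total cost 95.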